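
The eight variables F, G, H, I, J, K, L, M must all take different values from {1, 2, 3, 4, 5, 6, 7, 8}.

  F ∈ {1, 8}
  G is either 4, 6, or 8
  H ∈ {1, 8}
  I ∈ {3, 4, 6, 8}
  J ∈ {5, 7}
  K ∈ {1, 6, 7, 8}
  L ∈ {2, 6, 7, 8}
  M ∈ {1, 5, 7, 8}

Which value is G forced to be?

The 8 variables together cover exactly {1, 2, 3, 4, 5, 6, 7, 8} — 8 values for 8 variables — and 2 appears only in L's list, so L = 2.
The 7 still-open variables together cover exactly {1, 3, 4, 5, 6, 7, 8} — 7 values for 7 variables — and 3 appears only in I's list, so I = 3.
The 6 still-open variables together cover exactly {1, 4, 5, 6, 7, 8} — 6 values for 6 variables — and 4 appears only in G's list, so G = 4.

4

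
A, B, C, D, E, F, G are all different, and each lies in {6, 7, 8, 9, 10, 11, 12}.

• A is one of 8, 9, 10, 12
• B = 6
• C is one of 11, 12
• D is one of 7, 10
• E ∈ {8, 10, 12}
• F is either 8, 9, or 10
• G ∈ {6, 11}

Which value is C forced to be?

12

B must be 6 (only option left). Remove 6 from G.
That leaves G = 11. Strike 11 from C.
So C = 12.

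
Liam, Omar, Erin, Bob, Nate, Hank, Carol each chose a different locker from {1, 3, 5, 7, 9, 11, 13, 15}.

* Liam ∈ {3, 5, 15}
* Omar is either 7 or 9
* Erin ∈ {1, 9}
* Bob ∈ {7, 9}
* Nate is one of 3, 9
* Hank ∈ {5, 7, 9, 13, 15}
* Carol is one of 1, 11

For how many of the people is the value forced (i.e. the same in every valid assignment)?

The 2 variables Omar and Bob are confined to {7, 9}, which locks those values in; drop them from Erin, Nate, Hank.
That leaves Erin = 1. Remove 1 from Carol.
That leaves Nate = 3. So Liam can't be 3.
That leaves Carol = 11.
Determined: Erin=1, Nate=3, Carol=11. The other people each still have more than one consistent value. That makes 3.

3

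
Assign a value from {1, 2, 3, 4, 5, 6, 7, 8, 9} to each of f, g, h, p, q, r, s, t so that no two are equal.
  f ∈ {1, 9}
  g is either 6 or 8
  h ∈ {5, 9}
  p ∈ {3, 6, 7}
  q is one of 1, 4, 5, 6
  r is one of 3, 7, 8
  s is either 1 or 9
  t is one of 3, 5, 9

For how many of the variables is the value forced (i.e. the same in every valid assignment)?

3

The 8 variables draw from only 8 values {1, 3, 4, 5, 6, 7, 8, 9}, so each is used; only q can be 4, hence q = 4.
The 2 variables f and s are confined to {1, 9}, which locks those values in; drop them from h, t.
h's domain is down to {5}, so h = 5. Eliminate 5 elsewhere: t.
That leaves t = 3. Remove 3 from p, r.
Determined: h=5, q=4, t=3. The other variables each still have more than one consistent value. That makes 3.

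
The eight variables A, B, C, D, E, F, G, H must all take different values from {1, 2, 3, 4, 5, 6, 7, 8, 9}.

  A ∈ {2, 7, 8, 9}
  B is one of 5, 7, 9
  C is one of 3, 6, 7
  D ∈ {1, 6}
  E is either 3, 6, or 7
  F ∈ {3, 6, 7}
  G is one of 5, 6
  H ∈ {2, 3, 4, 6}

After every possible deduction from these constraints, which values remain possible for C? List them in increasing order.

The 3 variables C, E, F are confined to {3, 6, 7}, which locks those values in; drop them from A, B, D, G, H.
D must be 1 (only option left).
G must be 5 (only option left). So B can't be 5.
B must be 9 (only option left). So A can't be 9.
No further eliminations apply; C can still be any of 3, 6, 7.

3, 6, 7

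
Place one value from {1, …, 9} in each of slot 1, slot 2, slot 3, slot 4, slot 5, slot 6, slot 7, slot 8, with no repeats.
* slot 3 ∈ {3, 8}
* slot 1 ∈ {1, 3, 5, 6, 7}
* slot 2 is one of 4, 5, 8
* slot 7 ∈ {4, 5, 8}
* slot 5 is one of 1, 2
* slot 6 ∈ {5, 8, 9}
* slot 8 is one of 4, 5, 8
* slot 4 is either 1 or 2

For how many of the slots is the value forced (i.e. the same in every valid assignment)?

slot 4 and slot 5 share exactly the 2 values {1, 2}; by pigeonhole those values go to them, so strike 1, 2 from slot 1.
slot 2, slot 7, slot 8 share exactly the 3 values {4, 5, 8}; by pigeonhole those values go to them, so strike 4, 5, 8 from slot 1, slot 3, slot 6.
slot 3 must be 3 (only option left). Strike 3 from slot 1.
slot 6 must be 9 (only option left).
Determined: slot 3=3, slot 6=9. The other slots each still have more than one consistent value. That makes 2.

2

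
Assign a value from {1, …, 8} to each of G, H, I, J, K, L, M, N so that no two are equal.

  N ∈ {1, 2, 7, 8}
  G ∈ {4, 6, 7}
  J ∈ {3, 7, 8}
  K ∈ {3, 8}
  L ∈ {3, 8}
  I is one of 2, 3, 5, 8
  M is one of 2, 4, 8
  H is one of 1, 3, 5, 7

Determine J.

The 8 variables draw from only 8 values {1, 2, 3, 4, 5, 6, 7, 8}, so each is used; only G can be 6, hence G = 6.
Among the 7 still-open variables, 4 fits only M (and all 7 values in {1, 2, 3, 4, 5, 7, 8} must be used), so M = 4.
K and L share exactly the 2 values {3, 8}; by pigeonhole those values go to them, so strike 3, 8 from H, I, J, N.
So J = 7.

7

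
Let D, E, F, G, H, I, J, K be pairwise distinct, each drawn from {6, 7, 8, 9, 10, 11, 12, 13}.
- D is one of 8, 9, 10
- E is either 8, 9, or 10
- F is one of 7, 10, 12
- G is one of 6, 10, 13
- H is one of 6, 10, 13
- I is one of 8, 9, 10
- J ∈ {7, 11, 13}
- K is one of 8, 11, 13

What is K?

Among the 8 variables, 12 fits only F (and all 8 values in {6, 7, 8, 9, 10, 11, 12, 13} must be used), so F = 12.
The 7 still-open variables draw from only 7 values {6, 7, 8, 9, 10, 11, 13}, so each is used; only J can be 7, hence J = 7.
Among the 6 still-open variables, 11 fits only K (and all 6 values in {6, 8, 9, 10, 11, 13} must be used), so K = 11.

11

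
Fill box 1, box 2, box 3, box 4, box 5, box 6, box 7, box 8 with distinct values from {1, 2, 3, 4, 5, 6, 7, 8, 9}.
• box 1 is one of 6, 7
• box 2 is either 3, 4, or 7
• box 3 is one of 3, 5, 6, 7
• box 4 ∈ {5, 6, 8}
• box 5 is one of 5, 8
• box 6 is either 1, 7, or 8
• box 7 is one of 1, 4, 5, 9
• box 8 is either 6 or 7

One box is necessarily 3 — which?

The 8 variables together cover exactly {1, 3, 4, 5, 6, 7, 8, 9} — 8 values for 8 variables — and 9 appears only in box 7's list, so box 7 = 9.
Among the 7 still-open variables, 1 fits only box 6 (and all 7 values in {1, 3, 4, 5, 6, 7, 8} must be used), so box 6 = 1.
Among the 6 still-open variables, 4 fits only box 2 (and all 6 values in {3, 4, 5, 6, 7, 8} must be used), so box 2 = 4.
The 5 still-open variables together cover exactly {3, 5, 6, 7, 8} — 5 values for 5 variables — and 3 appears only in box 3's list, so box 3 = 3.

box 3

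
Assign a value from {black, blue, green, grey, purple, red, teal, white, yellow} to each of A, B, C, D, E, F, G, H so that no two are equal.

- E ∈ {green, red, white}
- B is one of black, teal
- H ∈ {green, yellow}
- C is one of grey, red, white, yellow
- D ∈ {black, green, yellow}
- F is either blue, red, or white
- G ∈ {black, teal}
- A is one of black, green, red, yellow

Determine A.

red

Among the 8 variables, blue fits only F (and all 8 values in {black, blue, green, grey, red, teal, white, yellow} must be used), so F = blue.
Among the 7 still-open variables, grey fits only C (and all 7 values in {black, green, grey, red, teal, white, yellow} must be used), so C = grey.
Among the 6 still-open variables, white fits only E (and all 6 values in {black, green, red, teal, white, yellow} must be used), so E = white.
The 5 still-open variables draw from only 5 values {black, green, red, teal, yellow}, so each is used; only A can be red, hence A = red.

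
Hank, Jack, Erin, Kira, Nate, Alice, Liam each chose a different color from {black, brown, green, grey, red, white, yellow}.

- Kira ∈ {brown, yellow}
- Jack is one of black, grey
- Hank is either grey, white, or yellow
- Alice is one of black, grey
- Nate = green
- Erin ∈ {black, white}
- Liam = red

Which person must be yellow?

Nate has just one choice, so Nate = green.
Liam's domain is down to {red}, so Liam = red.
Among the 5 still-open variables, brown fits only Kira (and all 5 values in {black, brown, grey, white, yellow} must be used), so Kira = brown.
The 4 still-open variables draw from only 4 values {black, grey, white, yellow}, so each is used; only Hank can be yellow, hence Hank = yellow.

Hank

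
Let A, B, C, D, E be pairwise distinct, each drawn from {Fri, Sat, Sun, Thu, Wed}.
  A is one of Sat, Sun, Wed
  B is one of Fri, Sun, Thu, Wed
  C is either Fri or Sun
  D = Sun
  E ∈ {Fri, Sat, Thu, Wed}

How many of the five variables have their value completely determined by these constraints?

2

D has just one choice, so D = Sun. Eliminate Sun elsewhere: A, B, C.
That leaves C = Fri. Strike Fri from B, E.
Determined: C=Fri, D=Sun. The other variables each still have more than one consistent value. That makes 2.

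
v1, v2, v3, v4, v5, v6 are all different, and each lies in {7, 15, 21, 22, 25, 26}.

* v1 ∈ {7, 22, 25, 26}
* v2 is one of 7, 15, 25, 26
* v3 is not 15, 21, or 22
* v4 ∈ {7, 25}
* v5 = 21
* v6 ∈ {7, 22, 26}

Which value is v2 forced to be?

v5 must be 21 (only option left).
Among the 5 still-open variables, 15 fits only v2 (and all 5 values in {7, 15, 22, 25, 26} must be used), so v2 = 15.

15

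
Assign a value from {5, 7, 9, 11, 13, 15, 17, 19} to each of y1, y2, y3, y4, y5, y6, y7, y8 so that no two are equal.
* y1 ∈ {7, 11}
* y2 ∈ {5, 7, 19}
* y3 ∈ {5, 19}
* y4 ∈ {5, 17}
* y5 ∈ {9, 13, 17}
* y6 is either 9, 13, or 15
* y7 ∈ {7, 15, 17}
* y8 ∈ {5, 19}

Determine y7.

15

The 8 variables draw from only 8 values {5, 7, 9, 11, 13, 15, 17, 19}, so each is used; only y1 can be 11, hence y1 = 11.
The 2 variables y3 and y8 are confined to {5, 19}, which locks those values in; drop them from y2, y4.
y2 must be 7 (only option left). Strike 7 from y7.
y4's domain is down to {17}, so y4 = 17. Strike 17 from y5, y7.
So y7 = 15.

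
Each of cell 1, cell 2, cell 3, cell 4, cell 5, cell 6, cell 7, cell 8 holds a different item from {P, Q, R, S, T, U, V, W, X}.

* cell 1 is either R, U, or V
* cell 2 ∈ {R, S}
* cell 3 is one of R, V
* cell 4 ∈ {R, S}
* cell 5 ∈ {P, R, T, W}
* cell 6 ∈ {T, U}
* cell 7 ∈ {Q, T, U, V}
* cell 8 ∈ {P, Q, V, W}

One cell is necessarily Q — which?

cell 2 and cell 4 share exactly the 2 values {R, S}; by pigeonhole those values go to them, so strike R, S from cell 1, cell 3, cell 5.
cell 3's domain is down to {V}, so cell 3 = V. Remove V from cell 1, cell 7, cell 8.
cell 1 has just one choice, so cell 1 = U. Eliminate U elsewhere: cell 6, cell 7.
cell 6 has just one choice, so cell 6 = T. So cell 5, cell 7 can't be T.
So Q goes to cell 7.

cell 7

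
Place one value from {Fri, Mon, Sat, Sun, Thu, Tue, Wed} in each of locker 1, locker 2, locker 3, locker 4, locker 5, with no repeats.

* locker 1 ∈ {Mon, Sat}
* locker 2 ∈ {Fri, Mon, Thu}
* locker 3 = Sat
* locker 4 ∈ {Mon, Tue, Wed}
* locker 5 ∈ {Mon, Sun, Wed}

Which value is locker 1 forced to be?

locker 3's domain is down to {Sat}, so locker 3 = Sat. So locker 1 can't be Sat.
So locker 1 = Mon.

Mon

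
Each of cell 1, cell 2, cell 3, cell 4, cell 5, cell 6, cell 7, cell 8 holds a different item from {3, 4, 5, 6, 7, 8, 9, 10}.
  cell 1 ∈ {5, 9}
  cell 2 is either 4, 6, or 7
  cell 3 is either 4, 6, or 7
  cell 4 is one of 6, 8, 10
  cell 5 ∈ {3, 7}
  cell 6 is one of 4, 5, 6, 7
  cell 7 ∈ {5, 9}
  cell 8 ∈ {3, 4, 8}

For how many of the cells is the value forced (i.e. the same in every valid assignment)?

3

Among the 8 variables, 10 fits only cell 4 (and all 8 values in {3, 4, 5, 6, 7, 8, 9, 10} must be used), so cell 4 = 10.
The 7 still-open variables draw from only 7 values {3, 4, 5, 6, 7, 8, 9}, so each is used; only cell 8 can be 8, hence cell 8 = 8.
The 6 still-open variables together cover exactly {3, 4, 5, 6, 7, 9} — 6 values for 6 variables — and 3 appears only in cell 5's list, so cell 5 = 3.
The 2 variables cell 1 and cell 7 are confined to {5, 9}, which locks those values in; drop them from cell 6.
Determined: cell 4=10, cell 5=3, cell 8=8. The other cells each still have more than one consistent value. That makes 3.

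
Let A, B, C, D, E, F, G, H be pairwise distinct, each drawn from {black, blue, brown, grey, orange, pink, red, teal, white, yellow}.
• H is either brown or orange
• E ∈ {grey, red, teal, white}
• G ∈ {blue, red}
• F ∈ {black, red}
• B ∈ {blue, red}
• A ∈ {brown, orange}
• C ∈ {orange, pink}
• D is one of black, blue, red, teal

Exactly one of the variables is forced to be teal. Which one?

The 2 variables A and H are confined to {brown, orange}, which locks those values in; drop them from C.
That leaves C = pink.
B and G between them cover only {blue, red} — a naked pair. Remove those values from D, E, F.
That leaves F = black. So D can't be black.
So teal goes to D.

D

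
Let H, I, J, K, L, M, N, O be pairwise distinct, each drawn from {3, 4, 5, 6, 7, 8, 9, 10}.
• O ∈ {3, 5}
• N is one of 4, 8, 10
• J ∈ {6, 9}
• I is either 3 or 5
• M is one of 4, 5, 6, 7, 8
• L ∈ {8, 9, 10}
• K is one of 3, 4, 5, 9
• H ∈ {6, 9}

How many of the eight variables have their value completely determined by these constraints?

The 8 variables together cover exactly {3, 4, 5, 6, 7, 8, 9, 10} — 8 values for 8 variables — and 7 appears only in M's list, so M = 7.
The 2 variables H and J are confined to {6, 9}, which locks those values in; drop them from K, L.
I and O share exactly the 2 values {3, 5}; by pigeonhole those values go to them, so strike 3, 5 from K.
K must be 4 (only option left). Eliminate 4 elsewhere: N.
Determined: K=4, M=7. The other variables each still have more than one consistent value. That makes 2.

2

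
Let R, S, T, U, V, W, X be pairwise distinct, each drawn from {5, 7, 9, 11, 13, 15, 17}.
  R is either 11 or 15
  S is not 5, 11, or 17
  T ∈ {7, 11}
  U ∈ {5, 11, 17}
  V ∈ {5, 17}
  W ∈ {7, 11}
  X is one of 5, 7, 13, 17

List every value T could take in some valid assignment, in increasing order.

The 7 variables together cover exactly {5, 7, 9, 11, 13, 15, 17} — 7 values for 7 variables — and 9 appears only in S's list, so S = 9.
The 6 still-open variables draw from only 6 values {5, 7, 11, 13, 15, 17}, so each is used; only X can be 13, hence X = 13.
The 5 still-open variables draw from only 5 values {5, 7, 11, 15, 17}, so each is used; only R can be 15, hence R = 15.
T and W share exactly the 2 values {7, 11}; by pigeonhole those values go to them, so strike 7, 11 from U.
No further eliminations apply; T can still be any of 7, 11.

7, 11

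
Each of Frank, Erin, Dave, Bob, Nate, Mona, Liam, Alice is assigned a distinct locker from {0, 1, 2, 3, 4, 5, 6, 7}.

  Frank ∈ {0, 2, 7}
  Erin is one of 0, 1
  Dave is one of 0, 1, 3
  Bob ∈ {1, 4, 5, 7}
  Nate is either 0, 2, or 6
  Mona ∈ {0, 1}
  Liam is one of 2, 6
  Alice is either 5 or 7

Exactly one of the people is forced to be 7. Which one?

The 8 variables together cover exactly {0, 1, 2, 3, 4, 5, 6, 7} — 8 values for 8 variables — and 3 appears only in Dave's list, so Dave = 3.
The 7 still-open variables draw from only 7 values {0, 1, 2, 4, 5, 6, 7}, so each is used; only Bob can be 4, hence Bob = 4.
The 6 still-open variables together cover exactly {0, 1, 2, 5, 6, 7} — 6 values for 6 variables — and 5 appears only in Alice's list, so Alice = 5.
The 5 still-open variables together cover exactly {0, 1, 2, 6, 7} — 5 values for 5 variables — and 7 appears only in Frank's list, so Frank = 7.

Frank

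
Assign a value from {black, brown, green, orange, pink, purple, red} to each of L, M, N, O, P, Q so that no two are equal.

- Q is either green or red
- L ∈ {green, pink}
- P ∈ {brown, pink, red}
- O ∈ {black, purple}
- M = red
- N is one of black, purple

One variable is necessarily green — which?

M's domain is down to {red}, so M = red. Remove red from P, Q.
So green goes to Q.

Q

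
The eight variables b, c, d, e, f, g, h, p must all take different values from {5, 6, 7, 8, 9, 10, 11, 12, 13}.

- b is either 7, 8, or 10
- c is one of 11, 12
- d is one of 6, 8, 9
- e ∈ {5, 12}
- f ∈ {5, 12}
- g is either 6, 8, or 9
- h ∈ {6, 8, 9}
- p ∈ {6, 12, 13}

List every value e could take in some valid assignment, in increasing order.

e and f share exactly the 2 values {5, 12}; by pigeonhole those values go to them, so strike 5, 12 from c, p.
c's domain is down to {11}, so c = 11.
d, g, h share exactly the 3 values {6, 8, 9}; by pigeonhole those values go to them, so strike 6, 8, 9 from b, p.
p has just one choice, so p = 13.
No further eliminations apply; e can still be any of 5, 12.

5, 12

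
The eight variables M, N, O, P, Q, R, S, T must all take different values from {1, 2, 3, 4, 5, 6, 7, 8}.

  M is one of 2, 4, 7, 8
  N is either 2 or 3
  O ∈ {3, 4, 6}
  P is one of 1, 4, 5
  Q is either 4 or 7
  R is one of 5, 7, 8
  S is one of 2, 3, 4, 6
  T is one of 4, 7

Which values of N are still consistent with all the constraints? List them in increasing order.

2, 3

Among the 8 variables, 1 fits only P (and all 8 values in {1, 2, 3, 4, 5, 6, 7, 8} must be used), so P = 1.
The 7 still-open variables together cover exactly {2, 3, 4, 5, 6, 7, 8} — 7 values for 7 variables — and 5 appears only in R's list, so R = 5.
The 6 still-open variables together cover exactly {2, 3, 4, 6, 7, 8} — 6 values for 6 variables — and 8 appears only in M's list, so M = 8.
The 2 variables Q and T are confined to {4, 7}, which locks those values in; drop them from O, S.
No further eliminations apply; N can still be any of 2, 3.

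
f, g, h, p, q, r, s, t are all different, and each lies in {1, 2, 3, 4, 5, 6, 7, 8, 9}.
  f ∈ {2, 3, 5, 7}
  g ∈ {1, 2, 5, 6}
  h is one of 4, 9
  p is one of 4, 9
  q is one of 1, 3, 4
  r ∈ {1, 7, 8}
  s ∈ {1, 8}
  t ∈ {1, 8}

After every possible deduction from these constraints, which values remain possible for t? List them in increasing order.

1, 8

h and p between them cover only {4, 9} — a naked pair. Remove those values from q.
The 2 variables s and t are confined to {1, 8}, which locks those values in; drop them from g, q, r.
q must be 3 (only option left). Remove 3 from f.
r has just one choice, so r = 7. So f can't be 7.
No further eliminations apply; t can still be any of 1, 8.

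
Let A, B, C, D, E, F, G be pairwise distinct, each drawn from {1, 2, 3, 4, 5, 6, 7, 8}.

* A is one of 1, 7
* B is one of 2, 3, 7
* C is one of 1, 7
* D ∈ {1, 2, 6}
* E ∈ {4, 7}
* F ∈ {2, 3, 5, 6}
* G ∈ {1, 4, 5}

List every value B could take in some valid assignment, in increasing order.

2, 3

The 2 variables A and C are confined to {1, 7}, which locks those values in; drop them from B, D, E, G.
E must be 4 (only option left). So G can't be 4.
G's domain is down to {5}, so G = 5. Strike 5 from F.
No further eliminations apply; B can still be any of 2, 3.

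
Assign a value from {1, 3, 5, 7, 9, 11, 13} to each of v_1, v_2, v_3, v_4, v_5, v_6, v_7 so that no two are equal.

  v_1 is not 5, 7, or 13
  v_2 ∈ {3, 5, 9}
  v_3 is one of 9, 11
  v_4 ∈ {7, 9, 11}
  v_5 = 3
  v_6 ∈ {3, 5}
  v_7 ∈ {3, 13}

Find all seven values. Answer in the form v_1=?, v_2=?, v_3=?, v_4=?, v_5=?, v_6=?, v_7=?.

v_1=1, v_2=9, v_3=11, v_4=7, v_5=3, v_6=5, v_7=13

v_5 must be 3 (only option left). Remove 3 from v_1, v_2, v_6, v_7.
v_6's domain is down to {5}, so v_6 = 5. So v_2 can't be 5.
v_7's domain is down to {13}, so v_7 = 13.
v_2 has just one choice, so v_2 = 9. So v_1, v_3, v_4 can't be 9.
v_3 has just one choice, so v_3 = 11. Strike 11 from v_1, v_4.
v_4's domain is down to {7}, so v_4 = 7.
That leaves v_1 = 1.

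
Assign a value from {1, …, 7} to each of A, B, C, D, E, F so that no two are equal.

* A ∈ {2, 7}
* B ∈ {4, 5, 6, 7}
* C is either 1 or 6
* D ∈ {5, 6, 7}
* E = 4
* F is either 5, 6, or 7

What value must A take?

E has just one choice, so E = 4. Eliminate 4 elsewhere: B.
The 5 still-open variables together cover exactly {1, 2, 5, 6, 7} — 5 values for 5 variables — and 1 appears only in C's list, so C = 1.
The 4 still-open variables draw from only 4 values {2, 5, 6, 7}, so each is used; only A can be 2, hence A = 2.

2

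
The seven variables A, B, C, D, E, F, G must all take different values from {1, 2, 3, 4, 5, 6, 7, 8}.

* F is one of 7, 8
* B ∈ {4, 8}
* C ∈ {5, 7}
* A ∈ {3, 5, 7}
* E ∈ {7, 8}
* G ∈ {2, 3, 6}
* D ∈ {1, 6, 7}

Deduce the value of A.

3

The 2 variables E and F are confined to {7, 8}, which locks those values in; drop them from A, B, C, D.
B must be 4 (only option left).
C must be 5 (only option left). So A can't be 5.
So A = 3.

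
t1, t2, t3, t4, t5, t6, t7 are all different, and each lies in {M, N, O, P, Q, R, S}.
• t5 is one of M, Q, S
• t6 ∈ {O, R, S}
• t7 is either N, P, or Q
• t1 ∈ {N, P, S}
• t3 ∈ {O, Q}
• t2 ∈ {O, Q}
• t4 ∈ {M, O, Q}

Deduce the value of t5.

S

Among the 7 variables, R fits only t6 (and all 7 values in {M, N, O, P, Q, R, S} must be used), so t6 = R.
The 2 variables t2 and t3 are confined to {O, Q}, which locks those values in; drop them from t4, t5, t7.
That leaves t4 = M. So t5 can't be M.
So t5 = S.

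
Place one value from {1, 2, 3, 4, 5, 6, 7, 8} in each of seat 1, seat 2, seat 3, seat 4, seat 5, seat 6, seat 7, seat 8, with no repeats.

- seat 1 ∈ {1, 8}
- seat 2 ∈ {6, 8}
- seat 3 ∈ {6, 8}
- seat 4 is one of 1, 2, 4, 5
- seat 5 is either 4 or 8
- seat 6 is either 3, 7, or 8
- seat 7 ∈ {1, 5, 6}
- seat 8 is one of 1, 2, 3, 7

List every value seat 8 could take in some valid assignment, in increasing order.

seat 2 and seat 3 share exactly the 2 values {6, 8}; by pigeonhole those values go to them, so strike 6, 8 from seat 1, seat 5, seat 6, seat 7.
seat 1's domain is down to {1}, so seat 1 = 1. Strike 1 from seat 4, seat 7, seat 8.
seat 5 must be 4 (only option left). So seat 4 can't be 4.
That leaves seat 7 = 5. Remove 5 from seat 4.
seat 4's domain is down to {2}, so seat 4 = 2. Eliminate 2 elsewhere: seat 8.
No further eliminations apply; seat 8 can still be any of 3, 7.

3, 7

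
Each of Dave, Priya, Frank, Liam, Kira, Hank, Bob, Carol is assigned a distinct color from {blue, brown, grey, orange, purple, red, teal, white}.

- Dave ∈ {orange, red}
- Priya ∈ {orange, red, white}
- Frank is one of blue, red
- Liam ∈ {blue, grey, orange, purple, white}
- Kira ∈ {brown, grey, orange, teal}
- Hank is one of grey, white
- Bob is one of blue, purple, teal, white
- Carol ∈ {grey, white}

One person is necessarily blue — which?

Frank

The 8 variables together cover exactly {blue, brown, grey, orange, purple, red, teal, white} — 8 values for 8 variables — and brown appears only in Kira's list, so Kira = brown.
The 7 still-open variables together cover exactly {blue, grey, orange, purple, red, teal, white} — 7 values for 7 variables — and teal appears only in Bob's list, so Bob = teal.
The 6 still-open variables together cover exactly {blue, grey, orange, purple, red, white} — 6 values for 6 variables — and purple appears only in Liam's list, so Liam = purple.
Among the 5 still-open variables, blue fits only Frank (and all 5 values in {blue, grey, orange, red, white} must be used), so Frank = blue.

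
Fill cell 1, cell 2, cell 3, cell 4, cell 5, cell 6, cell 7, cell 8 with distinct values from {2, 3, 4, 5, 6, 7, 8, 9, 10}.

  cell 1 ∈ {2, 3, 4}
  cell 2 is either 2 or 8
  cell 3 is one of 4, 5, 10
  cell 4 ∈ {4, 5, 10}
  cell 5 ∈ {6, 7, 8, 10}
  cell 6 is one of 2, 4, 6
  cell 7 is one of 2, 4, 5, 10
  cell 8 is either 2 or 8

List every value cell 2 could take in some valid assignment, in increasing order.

2, 8

Among the 8 variables, 3 fits only cell 1 (and all 8 values in {2, 3, 4, 5, 6, 7, 8, 10} must be used), so cell 1 = 3.
The 7 still-open variables together cover exactly {2, 4, 5, 6, 7, 8, 10} — 7 values for 7 variables — and 7 appears only in cell 5's list, so cell 5 = 7.
The 6 still-open variables draw from only 6 values {2, 4, 5, 6, 8, 10}, so each is used; only cell 6 can be 6, hence cell 6 = 6.
cell 2 and cell 8 share exactly the 2 values {2, 8}; by pigeonhole those values go to them, so strike 2, 8 from cell 7.
No further eliminations apply; cell 2 can still be any of 2, 8.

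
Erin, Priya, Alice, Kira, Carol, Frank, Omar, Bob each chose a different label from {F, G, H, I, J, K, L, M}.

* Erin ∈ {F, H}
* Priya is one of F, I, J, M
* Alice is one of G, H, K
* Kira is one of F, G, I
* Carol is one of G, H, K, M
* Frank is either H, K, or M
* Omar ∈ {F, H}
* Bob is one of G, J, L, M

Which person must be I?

Kira

The 8 variables together cover exactly {F, G, H, I, J, K, L, M} — 8 values for 8 variables — and L appears only in Bob's list, so Bob = L.
Among the 7 still-open variables, J fits only Priya (and all 7 values in {F, G, H, I, J, K, M} must be used), so Priya = J.
Among the 6 still-open variables, I fits only Kira (and all 6 values in {F, G, H, I, K, M} must be used), so Kira = I.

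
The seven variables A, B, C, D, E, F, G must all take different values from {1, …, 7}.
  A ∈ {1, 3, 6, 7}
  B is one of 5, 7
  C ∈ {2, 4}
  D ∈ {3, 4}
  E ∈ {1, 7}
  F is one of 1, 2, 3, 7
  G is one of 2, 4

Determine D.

3

The 7 variables draw from only 7 values {1, 2, 3, 4, 5, 6, 7}, so each is used; only B can be 5, hence B = 5.
The 6 still-open variables together cover exactly {1, 2, 3, 4, 6, 7} — 6 values for 6 variables — and 6 appears only in A's list, so A = 6.
C and G share exactly the 2 values {2, 4}; by pigeonhole those values go to them, so strike 2, 4 from D, F.
So D = 3.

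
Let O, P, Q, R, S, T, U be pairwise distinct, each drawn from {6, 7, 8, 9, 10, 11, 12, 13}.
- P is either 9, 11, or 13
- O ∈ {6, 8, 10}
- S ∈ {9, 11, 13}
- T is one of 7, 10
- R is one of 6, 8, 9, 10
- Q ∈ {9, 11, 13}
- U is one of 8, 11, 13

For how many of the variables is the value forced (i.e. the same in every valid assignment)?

2

The 7 variables together cover exactly {6, 7, 8, 9, 10, 11, 13} — 7 values for 7 variables — and 7 appears only in T's list, so T = 7.
P, Q, S share exactly the 3 values {9, 11, 13}; by pigeonhole those values go to them, so strike 9, 11, 13 from R, U.
U has just one choice, so U = 8. Remove 8 from O, R.
Determined: T=7, U=8. The other variables each still have more than one consistent value. That makes 2.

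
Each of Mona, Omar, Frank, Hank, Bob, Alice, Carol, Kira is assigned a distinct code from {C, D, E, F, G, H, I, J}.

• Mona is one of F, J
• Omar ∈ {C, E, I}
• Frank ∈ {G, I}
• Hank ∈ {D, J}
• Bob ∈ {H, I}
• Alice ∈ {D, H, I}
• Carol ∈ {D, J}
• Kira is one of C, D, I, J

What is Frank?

G

Among the 8 variables, E fits only Omar (and all 8 values in {C, D, E, F, G, H, I, J} must be used), so Omar = E.
The 7 still-open variables draw from only 7 values {C, D, F, G, H, I, J}, so each is used; only Kira can be C, hence Kira = C.
Among the 6 still-open variables, F fits only Mona (and all 6 values in {D, F, G, H, I, J} must be used), so Mona = F.
Among the 5 still-open variables, G fits only Frank (and all 5 values in {D, G, H, I, J} must be used), so Frank = G.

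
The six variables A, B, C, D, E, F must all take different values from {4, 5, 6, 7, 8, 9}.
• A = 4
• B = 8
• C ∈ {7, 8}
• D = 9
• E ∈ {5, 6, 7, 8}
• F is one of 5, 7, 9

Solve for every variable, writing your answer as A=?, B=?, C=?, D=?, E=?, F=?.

A's domain is down to {4}, so A = 4.
B must be 8 (only option left). So C, E can't be 8.
C has just one choice, so C = 7. Eliminate 7 elsewhere: E, F.
That leaves D = 9. Strike 9 from F.
F must be 5 (only option left). Eliminate 5 elsewhere: E.
E has just one choice, so E = 6.

A=4, B=8, C=7, D=9, E=6, F=5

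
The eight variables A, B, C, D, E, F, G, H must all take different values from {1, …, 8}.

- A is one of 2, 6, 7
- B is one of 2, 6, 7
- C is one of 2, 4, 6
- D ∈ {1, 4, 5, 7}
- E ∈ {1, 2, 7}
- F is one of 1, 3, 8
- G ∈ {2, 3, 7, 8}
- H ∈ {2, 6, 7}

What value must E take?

1

The 8 variables draw from only 8 values {1, 2, 3, 4, 5, 6, 7, 8}, so each is used; only D can be 5, hence D = 5.
The 7 still-open variables draw from only 7 values {1, 2, 3, 4, 6, 7, 8}, so each is used; only C can be 4, hence C = 4.
A, B, H between them cover only {2, 6, 7} — a naked triple. Remove those values from E, G.
So E = 1.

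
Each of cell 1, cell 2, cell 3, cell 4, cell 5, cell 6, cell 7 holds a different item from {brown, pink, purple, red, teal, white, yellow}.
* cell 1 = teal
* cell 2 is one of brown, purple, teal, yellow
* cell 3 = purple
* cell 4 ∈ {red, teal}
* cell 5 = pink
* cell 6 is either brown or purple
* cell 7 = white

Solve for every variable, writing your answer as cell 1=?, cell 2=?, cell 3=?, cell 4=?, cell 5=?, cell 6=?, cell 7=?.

cell 1=teal, cell 2=yellow, cell 3=purple, cell 4=red, cell 5=pink, cell 6=brown, cell 7=white

cell 1 must be teal (only option left). So cell 2, cell 4 can't be teal.
cell 3's domain is down to {purple}, so cell 3 = purple. Eliminate purple elsewhere: cell 2, cell 6.
cell 4's domain is down to {red}, so cell 4 = red.
cell 5 has just one choice, so cell 5 = pink.
cell 6's domain is down to {brown}, so cell 6 = brown. Eliminate brown elsewhere: cell 2.
cell 7 has just one choice, so cell 7 = white.
That leaves cell 2 = yellow.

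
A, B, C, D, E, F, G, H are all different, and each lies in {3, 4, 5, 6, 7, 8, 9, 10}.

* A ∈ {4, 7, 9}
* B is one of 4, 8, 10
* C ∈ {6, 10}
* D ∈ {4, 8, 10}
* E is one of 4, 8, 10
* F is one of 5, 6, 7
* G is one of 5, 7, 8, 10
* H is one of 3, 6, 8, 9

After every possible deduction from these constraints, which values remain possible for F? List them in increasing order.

Among the 8 variables, 3 fits only H (and all 8 values in {3, 4, 5, 6, 7, 8, 9, 10} must be used), so H = 3.
The 7 still-open variables draw from only 7 values {4, 5, 6, 7, 8, 9, 10}, so each is used; only A can be 9, hence A = 9.
B, D, E between them cover only {4, 8, 10} — a naked triple. Remove those values from C, G.
C has just one choice, so C = 6. Remove 6 from F.
No further eliminations apply; F can still be any of 5, 7.

5, 7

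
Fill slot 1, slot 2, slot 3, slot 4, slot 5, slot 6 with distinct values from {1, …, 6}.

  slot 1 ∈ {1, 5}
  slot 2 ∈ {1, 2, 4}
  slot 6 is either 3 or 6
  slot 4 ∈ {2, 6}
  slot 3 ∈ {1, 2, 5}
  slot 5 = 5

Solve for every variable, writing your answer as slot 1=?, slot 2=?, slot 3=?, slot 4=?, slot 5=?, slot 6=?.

slot 1=1, slot 2=4, slot 3=2, slot 4=6, slot 5=5, slot 6=3

slot 5 has just one choice, so slot 5 = 5. Remove 5 from slot 1, slot 3.
slot 1 must be 1 (only option left). Remove 1 from slot 2, slot 3.
slot 3 has just one choice, so slot 3 = 2. Strike 2 from slot 2, slot 4.
slot 4's domain is down to {6}, so slot 4 = 6. Remove 6 from slot 6.
That leaves slot 6 = 3.
slot 2 must be 4 (only option left).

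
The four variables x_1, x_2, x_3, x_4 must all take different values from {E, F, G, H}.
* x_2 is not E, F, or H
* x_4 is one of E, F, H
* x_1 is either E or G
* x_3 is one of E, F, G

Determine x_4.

x_2 has just one choice, so x_2 = G. Eliminate G elsewhere: x_1, x_3.
x_1's domain is down to {E}, so x_1 = E. So x_3, x_4 can't be E.
That leaves x_3 = F. Remove F from x_4.
So x_4 = H.

H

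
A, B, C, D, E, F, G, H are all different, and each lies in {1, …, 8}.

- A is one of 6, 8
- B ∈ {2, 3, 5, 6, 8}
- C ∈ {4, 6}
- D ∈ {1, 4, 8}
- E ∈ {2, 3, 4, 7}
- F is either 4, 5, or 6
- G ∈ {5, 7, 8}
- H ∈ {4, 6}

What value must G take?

7

Among the 8 variables, 1 fits only D (and all 8 values in {1, 2, 3, 4, 5, 6, 7, 8} must be used), so D = 1.
The 2 variables C and H are confined to {4, 6}, which locks those values in; drop them from A, B, E, F.
A has just one choice, so A = 8. Eliminate 8 elsewhere: B, G.
That leaves F = 5. So B, G can't be 5.
So G = 7.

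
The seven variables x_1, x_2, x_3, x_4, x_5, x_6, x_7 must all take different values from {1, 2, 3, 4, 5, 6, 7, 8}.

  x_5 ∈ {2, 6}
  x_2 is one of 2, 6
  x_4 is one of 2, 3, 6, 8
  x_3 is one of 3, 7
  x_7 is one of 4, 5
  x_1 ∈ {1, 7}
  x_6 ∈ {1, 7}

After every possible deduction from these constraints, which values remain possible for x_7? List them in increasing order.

x_1 and x_6 share exactly the 2 values {1, 7}; by pigeonhole those values go to them, so strike 1, 7 from x_3.
x_3's domain is down to {3}, so x_3 = 3. Eliminate 3 elsewhere: x_4.
x_2 and x_5 between them cover only {2, 6} — a naked pair. Remove those values from x_4.
That leaves x_4 = 8.
No further eliminations apply; x_7 can still be any of 4, 5.

4, 5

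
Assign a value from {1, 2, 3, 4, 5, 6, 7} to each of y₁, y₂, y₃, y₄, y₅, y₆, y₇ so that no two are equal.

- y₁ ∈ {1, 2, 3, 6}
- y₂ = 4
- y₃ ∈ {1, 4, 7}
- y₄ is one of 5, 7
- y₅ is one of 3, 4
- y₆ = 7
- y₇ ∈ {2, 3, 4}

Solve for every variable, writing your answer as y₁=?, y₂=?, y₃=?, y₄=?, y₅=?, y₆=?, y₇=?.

y₁=6, y₂=4, y₃=1, y₄=5, y₅=3, y₆=7, y₇=2

y₂ has just one choice, so y₂ = 4. Eliminate 4 elsewhere: y₃, y₅, y₇.
y₅ has just one choice, so y₅ = 3. Eliminate 3 elsewhere: y₁, y₇.
That leaves y₆ = 7. Strike 7 from y₃, y₄.
y₇ must be 2 (only option left). Strike 2 from y₁.
y₃ must be 1 (only option left). So y₁ can't be 1.
y₄ has just one choice, so y₄ = 5.
y₁'s domain is down to {6}, so y₁ = 6.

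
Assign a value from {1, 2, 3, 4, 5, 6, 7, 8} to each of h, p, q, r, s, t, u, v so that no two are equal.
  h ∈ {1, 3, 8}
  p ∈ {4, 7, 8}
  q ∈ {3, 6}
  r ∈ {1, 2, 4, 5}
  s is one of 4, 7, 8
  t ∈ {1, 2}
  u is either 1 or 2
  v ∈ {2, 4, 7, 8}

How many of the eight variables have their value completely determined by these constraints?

3

The 8 variables together cover exactly {1, 2, 3, 4, 5, 6, 7, 8} — 8 values for 8 variables — and 5 appears only in r's list, so r = 5.
Among the 7 still-open variables, 6 fits only q (and all 7 values in {1, 2, 3, 4, 6, 7, 8} must be used), so q = 6.
The 6 still-open variables together cover exactly {1, 2, 3, 4, 7, 8} — 6 values for 6 variables — and 3 appears only in h's list, so h = 3.
t and u share exactly the 2 values {1, 2}; by pigeonhole those values go to them, so strike 1, 2 from v.
Determined: h=3, q=6, r=5. The other variables each still have more than one consistent value. That makes 3.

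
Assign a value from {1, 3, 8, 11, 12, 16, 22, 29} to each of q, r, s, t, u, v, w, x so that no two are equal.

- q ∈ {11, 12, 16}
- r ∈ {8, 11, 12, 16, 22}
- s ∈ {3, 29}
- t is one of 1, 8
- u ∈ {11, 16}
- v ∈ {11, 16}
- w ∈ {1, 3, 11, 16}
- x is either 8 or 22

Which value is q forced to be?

Among the 8 variables, 29 fits only s (and all 8 values in {1, 3, 8, 11, 12, 16, 22, 29} must be used), so s = 29.
The 7 still-open variables together cover exactly {1, 3, 8, 11, 12, 16, 22} — 7 values for 7 variables — and 3 appears only in w's list, so w = 3.
Among the 6 still-open variables, 1 fits only t (and all 6 values in {1, 8, 11, 12, 16, 22} must be used), so t = 1.
u and v share exactly the 2 values {11, 16}; by pigeonhole those values go to them, so strike 11, 16 from q, r.
So q = 12.

12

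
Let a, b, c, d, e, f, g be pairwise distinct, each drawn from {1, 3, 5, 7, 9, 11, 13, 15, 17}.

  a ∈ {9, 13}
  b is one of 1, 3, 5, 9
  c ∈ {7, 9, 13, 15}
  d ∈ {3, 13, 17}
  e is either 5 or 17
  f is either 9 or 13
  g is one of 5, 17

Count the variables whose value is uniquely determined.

a and f share exactly the 2 values {9, 13}; by pigeonhole those values go to them, so strike 9, 13 from b, c, d.
e and g between them cover only {5, 17} — a naked pair. Remove those values from b, d.
d has just one choice, so d = 3. So b can't be 3.
b's domain is down to {1}, so b = 1.
Determined: b=1, d=3. The other variables each still have more than one consistent value. That makes 2.

2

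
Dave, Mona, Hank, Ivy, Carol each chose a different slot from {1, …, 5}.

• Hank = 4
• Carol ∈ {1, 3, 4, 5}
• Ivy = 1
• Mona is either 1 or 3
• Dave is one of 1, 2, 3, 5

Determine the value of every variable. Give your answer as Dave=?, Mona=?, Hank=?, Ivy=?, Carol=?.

Hank must be 4 (only option left). Eliminate 4 elsewhere: Carol.
Ivy's domain is down to {1}, so Ivy = 1. Remove 1 from Dave, Mona, Carol.
Mona's domain is down to {3}, so Mona = 3. Eliminate 3 elsewhere: Dave, Carol.
Carol's domain is down to {5}, so Carol = 5. Eliminate 5 elsewhere: Dave.
Dave has just one choice, so Dave = 2.

Dave=2, Mona=3, Hank=4, Ivy=1, Carol=5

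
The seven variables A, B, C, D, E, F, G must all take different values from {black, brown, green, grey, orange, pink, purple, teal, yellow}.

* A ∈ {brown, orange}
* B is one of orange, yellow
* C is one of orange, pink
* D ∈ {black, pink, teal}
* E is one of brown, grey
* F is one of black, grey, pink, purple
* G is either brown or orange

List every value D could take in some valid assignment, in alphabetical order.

A and G between them cover only {brown, orange} — a naked pair. Remove those values from B, C, E.
That leaves B = yellow.
That leaves C = pink. Remove pink from D, F.
E has just one choice, so E = grey. So F can't be grey.
No further eliminations apply; D can still be any of black, teal.

black, teal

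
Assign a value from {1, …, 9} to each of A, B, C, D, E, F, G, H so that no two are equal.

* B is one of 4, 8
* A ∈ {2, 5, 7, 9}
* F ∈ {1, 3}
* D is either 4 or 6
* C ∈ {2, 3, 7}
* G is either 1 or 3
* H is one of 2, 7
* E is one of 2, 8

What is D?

6

F and G share exactly the 2 values {1, 3}; by pigeonhole those values go to them, so strike 1, 3 from C.
The 2 variables C and H are confined to {2, 7}, which locks those values in; drop them from A, E.
That leaves E = 8. Eliminate 8 elsewhere: B.
B's domain is down to {4}, so B = 4. Eliminate 4 elsewhere: D.
So D = 6.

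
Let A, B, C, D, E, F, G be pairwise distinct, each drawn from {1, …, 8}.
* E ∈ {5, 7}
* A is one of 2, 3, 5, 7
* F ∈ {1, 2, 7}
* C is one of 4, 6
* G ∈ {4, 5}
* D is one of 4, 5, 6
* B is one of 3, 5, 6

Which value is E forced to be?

Among the 7 variables, 1 fits only F (and all 7 values in {1, 2, 3, 4, 5, 6, 7} must be used), so F = 1.
Among the 6 still-open variables, 2 fits only A (and all 6 values in {2, 3, 4, 5, 6, 7} must be used), so A = 2.
Among the 5 still-open variables, 3 fits only B (and all 5 values in {3, 4, 5, 6, 7} must be used), so B = 3.
The 4 still-open variables draw from only 4 values {4, 5, 6, 7}, so each is used; only E can be 7, hence E = 7.

7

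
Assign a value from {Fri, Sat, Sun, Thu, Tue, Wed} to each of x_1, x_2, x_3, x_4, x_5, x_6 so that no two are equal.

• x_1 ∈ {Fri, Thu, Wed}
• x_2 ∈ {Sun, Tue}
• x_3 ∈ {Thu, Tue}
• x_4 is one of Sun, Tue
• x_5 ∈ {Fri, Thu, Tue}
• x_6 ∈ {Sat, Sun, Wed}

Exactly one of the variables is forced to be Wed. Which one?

x_1

Among the 6 variables, Sat fits only x_6 (and all 6 values in {Fri, Sat, Sun, Thu, Tue, Wed} must be used), so x_6 = Sat.
The 5 still-open variables draw from only 5 values {Fri, Sun, Thu, Tue, Wed}, so each is used; only x_1 can be Wed, hence x_1 = Wed.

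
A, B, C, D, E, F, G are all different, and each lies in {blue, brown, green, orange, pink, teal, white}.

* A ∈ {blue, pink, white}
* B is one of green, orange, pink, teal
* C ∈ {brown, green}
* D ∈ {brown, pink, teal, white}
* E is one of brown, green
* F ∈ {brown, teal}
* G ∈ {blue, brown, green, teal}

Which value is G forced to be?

Among the 7 variables, orange fits only B (and all 7 values in {blue, brown, green, orange, pink, teal, white} must be used), so B = orange.
C and E share exactly the 2 values {brown, green}; by pigeonhole those values go to them, so strike brown, green from D, F, G.
F has just one choice, so F = teal. Strike teal from D, G.
So G = blue.

blue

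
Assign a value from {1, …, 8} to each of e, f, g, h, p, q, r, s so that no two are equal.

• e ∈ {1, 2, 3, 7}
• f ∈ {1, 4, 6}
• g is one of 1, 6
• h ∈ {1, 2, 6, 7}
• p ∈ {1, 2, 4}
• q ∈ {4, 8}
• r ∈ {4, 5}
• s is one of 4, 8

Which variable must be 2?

p

Among the 8 variables, 3 fits only e (and all 8 values in {1, 2, 3, 4, 5, 6, 7, 8} must be used), so e = 3.
The 7 still-open variables draw from only 7 values {1, 2, 4, 5, 6, 7, 8}, so each is used; only r can be 5, hence r = 5.
The 6 still-open variables together cover exactly {1, 2, 4, 6, 7, 8} — 6 values for 6 variables — and 7 appears only in h's list, so h = 7.
The 5 still-open variables draw from only 5 values {1, 2, 4, 6, 8}, so each is used; only p can be 2, hence p = 2.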